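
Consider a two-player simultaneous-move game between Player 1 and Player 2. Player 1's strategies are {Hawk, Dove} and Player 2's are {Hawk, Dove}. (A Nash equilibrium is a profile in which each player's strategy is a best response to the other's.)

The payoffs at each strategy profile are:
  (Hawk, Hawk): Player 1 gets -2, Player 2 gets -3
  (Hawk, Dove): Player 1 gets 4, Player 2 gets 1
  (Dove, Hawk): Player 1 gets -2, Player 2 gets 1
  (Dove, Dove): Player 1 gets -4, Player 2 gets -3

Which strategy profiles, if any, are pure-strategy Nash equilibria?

(Hawk, Hawk): Player 2 prefers Dove (1 > -3) — not an equilibrium.
(Hawk, Dove): Player 1 gets 4 ≥ -4 from Dove, and Player 2 gets 1 ≥ -3 from Hawk — Nash equilibrium.
(Dove, Hawk): Player 1 gets -2 ≥ -2 from Hawk, and Player 2 gets 1 ≥ -3 from Dove — Nash equilibrium.
(Dove, Dove): Player 1 prefers Hawk (4 > -4); Player 2 prefers Hawk (1 > -3) — not an equilibrium.

(Hawk, Dove) and (Dove, Hawk)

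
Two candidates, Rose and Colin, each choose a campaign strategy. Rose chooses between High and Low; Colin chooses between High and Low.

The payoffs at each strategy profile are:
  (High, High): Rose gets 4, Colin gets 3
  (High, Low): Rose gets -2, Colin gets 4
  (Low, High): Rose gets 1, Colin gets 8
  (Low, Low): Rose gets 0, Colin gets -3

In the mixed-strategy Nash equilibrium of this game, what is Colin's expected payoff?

First find p, the probability Rose plays High, from Colin's indifference between High and Low: 3p + 8(1−p) = 4p − 3(1−p), giving p = 11/12.
Since Colin is indifferent in equilibrium, Colin's expected payoff equals the payoff from either column against (11/12, 1/12). Using High: 3(11/12) + 8(1/12) = 41/12.

41/12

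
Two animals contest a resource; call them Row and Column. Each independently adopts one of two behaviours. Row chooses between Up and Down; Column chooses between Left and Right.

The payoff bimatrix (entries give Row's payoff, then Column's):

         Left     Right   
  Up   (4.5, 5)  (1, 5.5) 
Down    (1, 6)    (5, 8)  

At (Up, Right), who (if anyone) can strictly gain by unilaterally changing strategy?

Row

Row at (Up, Right) earns 1; deviating to Down yields 5 — a strict improvement.
Column earns 5.5; deviating to Left yields 5 — not better.
Only Row has a strictly profitable deviation.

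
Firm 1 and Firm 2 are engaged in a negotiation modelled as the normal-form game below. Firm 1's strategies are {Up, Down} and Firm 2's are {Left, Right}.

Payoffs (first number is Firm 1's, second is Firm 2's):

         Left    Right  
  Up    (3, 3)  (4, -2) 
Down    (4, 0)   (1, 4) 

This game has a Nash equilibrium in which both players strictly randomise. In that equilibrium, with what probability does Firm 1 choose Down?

5/9

Let x be the probability that Firm 1 plays Up. In a completely mixed equilibrium, Firm 2 must be indifferent between Left and Right.
Firm 2's expected payoff from Left is 3x; from Right it is −2x + 4(1−x).
Setting these equal: 3x = −6x + 4, so x = 4/9.
Therefore Firm 1 plays Down with probability 1 − 4/9 = 5/9.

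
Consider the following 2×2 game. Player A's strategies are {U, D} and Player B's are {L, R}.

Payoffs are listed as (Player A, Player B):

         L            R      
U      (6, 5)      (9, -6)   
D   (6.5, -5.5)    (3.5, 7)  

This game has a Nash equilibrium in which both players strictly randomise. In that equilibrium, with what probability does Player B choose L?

11/12

Let c be the probability that Player B plays L. In a completely mixed equilibrium, Player A must be indifferent between U and D.
Player A's expected payoff from U is 6c + 9(1−c); from D it is 6.5c + 3.5(1−c).
Setting these equal: −3c + 9 = 3c + 3.5, so c = 11/12.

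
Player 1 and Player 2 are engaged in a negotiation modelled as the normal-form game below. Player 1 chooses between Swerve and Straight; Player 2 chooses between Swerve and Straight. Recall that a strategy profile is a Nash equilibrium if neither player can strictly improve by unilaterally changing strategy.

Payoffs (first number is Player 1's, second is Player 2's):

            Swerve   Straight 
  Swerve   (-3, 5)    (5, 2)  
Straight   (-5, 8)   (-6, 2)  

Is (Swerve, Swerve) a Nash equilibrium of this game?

Yes

At (Swerve, Swerve), Player 1 earns -3; switching to Straight would give -5, so Player 1 has no profitable deviation.
Player 2 earns 5; switching to Straight would give 2, so Player 2 has no profitable deviation.
Neither player can gain by a unilateral deviation, so this profile is a Nash equilibrium.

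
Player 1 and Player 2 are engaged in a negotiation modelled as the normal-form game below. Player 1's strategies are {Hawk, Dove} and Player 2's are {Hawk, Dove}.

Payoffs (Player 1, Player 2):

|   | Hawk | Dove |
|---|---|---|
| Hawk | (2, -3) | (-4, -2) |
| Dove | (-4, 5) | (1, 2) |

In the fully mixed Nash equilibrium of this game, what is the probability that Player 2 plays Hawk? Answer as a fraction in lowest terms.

Let c be the probability that Player 2 plays Hawk. In a completely mixed equilibrium, Player 1 must be indifferent between Hawk and Dove.
Player 1's expected payoff from Hawk is 2c − 4(1−c); from Dove it is −4c + (1−c).
Setting these equal: 6c − 4 = −5c + 1, so c = 5/11.

5/11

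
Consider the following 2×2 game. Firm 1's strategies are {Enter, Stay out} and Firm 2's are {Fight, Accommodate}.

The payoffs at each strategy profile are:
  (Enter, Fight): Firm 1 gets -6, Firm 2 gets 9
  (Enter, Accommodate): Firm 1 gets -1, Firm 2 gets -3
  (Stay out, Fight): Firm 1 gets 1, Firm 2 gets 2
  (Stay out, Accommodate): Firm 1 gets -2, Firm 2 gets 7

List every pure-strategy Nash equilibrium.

(Enter, Fight): Firm 1 prefers Stay out (1 > -6) — not an equilibrium.
(Enter, Accommodate): Firm 2 prefers Fight (9 > -3) — not an equilibrium.
(Stay out, Fight): Firm 2 prefers Accommodate (7 > 2) — not an equilibrium.
(Stay out, Accommodate): Firm 1 prefers Enter (-1 > -2) — not an equilibrium.

none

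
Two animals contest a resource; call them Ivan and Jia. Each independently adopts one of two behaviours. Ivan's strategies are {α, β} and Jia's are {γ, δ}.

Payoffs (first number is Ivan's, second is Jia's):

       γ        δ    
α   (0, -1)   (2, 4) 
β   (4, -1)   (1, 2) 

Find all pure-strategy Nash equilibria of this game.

(α, γ): Ivan prefers β (4 > 0); Jia prefers δ (4 > -1) — not an equilibrium.
(α, δ): Ivan gets 2 ≥ 1 from β, and Jia gets 4 ≥ -1 from γ — Nash equilibrium.
(β, γ): Jia prefers δ (2 > -1) — not an equilibrium.
(β, δ): Ivan prefers α (2 > 1) — not an equilibrium.

(α, δ)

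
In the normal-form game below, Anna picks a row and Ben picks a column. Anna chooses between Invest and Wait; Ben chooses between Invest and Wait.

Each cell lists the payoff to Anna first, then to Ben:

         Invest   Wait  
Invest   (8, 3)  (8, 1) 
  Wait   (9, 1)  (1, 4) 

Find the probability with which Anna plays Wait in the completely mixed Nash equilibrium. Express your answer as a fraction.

2/5

Let p be the probability that Anna plays Invest. In a completely mixed equilibrium, Ben must be indifferent between Invest and Wait.
Ben's expected payoff from Invest is 3p + (1−p); from Wait it is p + 4(1−p).
Setting these equal: 2p + 1 = −3p + 4, so p = 3/5.
Therefore Anna plays Wait with probability 1 − 3/5 = 2/5.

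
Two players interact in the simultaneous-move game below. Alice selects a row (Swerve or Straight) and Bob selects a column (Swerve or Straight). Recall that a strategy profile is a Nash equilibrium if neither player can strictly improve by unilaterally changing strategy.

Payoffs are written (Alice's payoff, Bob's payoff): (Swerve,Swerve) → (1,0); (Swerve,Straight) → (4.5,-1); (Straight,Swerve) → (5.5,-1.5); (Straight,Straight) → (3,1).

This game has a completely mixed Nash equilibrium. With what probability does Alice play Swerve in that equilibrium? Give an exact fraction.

Let r be the probability that Alice plays Swerve. In a completely mixed equilibrium, Bob must be indifferent between Swerve and Straight.
Bob's expected payoff from Swerve is −1.5(1−r); from Straight it is −r + (1−r).
Setting these equal: 1.5r − 1.5 = −2r + 1, so r = 5/7.

5/7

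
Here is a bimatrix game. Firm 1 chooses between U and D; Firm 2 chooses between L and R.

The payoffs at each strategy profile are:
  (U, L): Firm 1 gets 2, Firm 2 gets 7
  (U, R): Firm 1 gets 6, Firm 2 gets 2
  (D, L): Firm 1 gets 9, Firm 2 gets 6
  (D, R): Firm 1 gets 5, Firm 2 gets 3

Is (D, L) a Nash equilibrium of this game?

At (D, L), Firm 1 earns 9; switching to U would give 2, so Firm 1 has no profitable deviation.
Firm 2 earns 6; switching to R would give 3, so Firm 2 has no profitable deviation.
Neither player can gain by a unilateral deviation, so this profile is a Nash equilibrium.

Yes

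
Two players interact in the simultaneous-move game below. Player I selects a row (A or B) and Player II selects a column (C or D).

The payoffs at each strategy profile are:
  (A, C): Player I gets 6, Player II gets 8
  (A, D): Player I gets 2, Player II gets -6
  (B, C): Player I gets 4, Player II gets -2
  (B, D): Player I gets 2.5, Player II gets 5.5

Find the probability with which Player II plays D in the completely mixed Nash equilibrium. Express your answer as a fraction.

Let c be the probability that Player II plays C. In a completely mixed equilibrium, Player I must be indifferent between A and B.
Player I's expected payoff from A is 6c + 2(1−c); from B it is 4c + 2.5(1−c).
Setting these equal: 4c + 2 = 1.5c + 2.5, so c = 1/5.
Therefore Player II plays D with probability 1 − 1/5 = 4/5.

4/5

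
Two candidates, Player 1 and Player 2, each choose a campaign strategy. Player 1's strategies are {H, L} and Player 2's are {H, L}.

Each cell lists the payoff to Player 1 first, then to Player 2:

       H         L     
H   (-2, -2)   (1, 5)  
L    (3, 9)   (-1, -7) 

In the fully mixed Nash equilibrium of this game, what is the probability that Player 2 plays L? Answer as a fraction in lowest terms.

Let c be the probability that Player 2 plays H. In a completely mixed equilibrium, Player 1 must be indifferent between H and L.
Player 1's expected payoff from H is −2c + (1−c); from L it is 3c − (1−c).
Setting these equal: −3c + 1 = 4c − 1, so c = 2/7.
Therefore Player 2 plays L with probability 1 − 2/7 = 5/7.

5/7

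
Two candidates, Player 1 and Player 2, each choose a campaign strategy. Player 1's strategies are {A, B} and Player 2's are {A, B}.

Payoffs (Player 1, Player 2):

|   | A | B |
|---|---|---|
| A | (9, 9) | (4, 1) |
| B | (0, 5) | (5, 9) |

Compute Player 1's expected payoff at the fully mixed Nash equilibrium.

First find y, the probability Player 2 plays A, from Player 1's indifference between A and B: 9y + 4(1−y) = 5(1−y), giving y = 1/10.
Since Player 1 is indifferent in equilibrium, Player 1's expected payoff equals the payoff from either row against (1/10, 9/10). Using A: 9(1/10) + 4(9/10) = 9/2.

9/2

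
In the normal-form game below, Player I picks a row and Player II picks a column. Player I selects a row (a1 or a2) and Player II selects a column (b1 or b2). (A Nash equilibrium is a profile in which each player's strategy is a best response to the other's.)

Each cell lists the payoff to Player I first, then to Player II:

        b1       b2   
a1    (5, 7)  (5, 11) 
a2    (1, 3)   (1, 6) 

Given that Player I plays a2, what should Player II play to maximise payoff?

Against a2, Player II earns 3 from b1 and 6 from b2.
So b2 is the best response.

b2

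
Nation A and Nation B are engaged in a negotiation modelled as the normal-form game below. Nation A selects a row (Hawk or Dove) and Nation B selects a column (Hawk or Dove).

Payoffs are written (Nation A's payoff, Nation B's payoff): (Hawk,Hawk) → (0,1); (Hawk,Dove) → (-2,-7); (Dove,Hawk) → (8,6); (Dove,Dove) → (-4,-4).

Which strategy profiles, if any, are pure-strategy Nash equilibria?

(Hawk, Hawk): Nation A prefers Dove (8 > 0) — not an equilibrium.
(Hawk, Dove): Nation B prefers Hawk (1 > -7) — not an equilibrium.
(Dove, Hawk): Nation A gets 8 ≥ 0 from Hawk, and Nation B gets 6 ≥ -4 from Dove — Nash equilibrium.
(Dove, Dove): Nation A prefers Hawk (-2 > -4); Nation B prefers Hawk (6 > -4) — not an equilibrium.

(Dove, Hawk)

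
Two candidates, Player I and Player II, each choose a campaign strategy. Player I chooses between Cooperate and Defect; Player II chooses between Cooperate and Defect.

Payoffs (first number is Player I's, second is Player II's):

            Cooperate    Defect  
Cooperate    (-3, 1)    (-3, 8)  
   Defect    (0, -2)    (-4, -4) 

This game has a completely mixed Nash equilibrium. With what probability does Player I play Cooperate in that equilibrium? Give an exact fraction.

Let x be the probability that Player I plays Cooperate. In a completely mixed equilibrium, Player II must be indifferent between Cooperate and Defect.
Player II's expected payoff from Cooperate is x − 2(1−x); from Defect it is 8x − 4(1−x).
Setting these equal: 3x − 2 = 12x − 4, so x = 2/9.

2/9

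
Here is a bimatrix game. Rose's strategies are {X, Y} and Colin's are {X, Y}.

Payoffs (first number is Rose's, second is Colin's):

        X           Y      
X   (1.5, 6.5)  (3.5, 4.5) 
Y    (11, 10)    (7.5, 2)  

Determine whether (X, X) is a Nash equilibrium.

At (X, X), Rose earns 1.5; switching to Y would give 11, so Rose would deviate.
Colin earns 6.5; switching to Y would give 4.5, so Colin has no profitable deviation.
Since at least one player can profitably deviate, this is not a Nash equilibrium.

No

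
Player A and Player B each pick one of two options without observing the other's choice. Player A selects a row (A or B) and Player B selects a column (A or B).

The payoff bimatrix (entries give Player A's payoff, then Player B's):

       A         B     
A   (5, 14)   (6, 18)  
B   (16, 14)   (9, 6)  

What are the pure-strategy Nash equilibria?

(B, A)

(A, A): Player A prefers B (16 > 5); Player B prefers B (18 > 14) — not an equilibrium.
(A, B): Player A prefers B (9 > 6) — not an equilibrium.
(B, A): Player A gets 16 ≥ 5 from A, and Player B gets 14 ≥ 6 from B — Nash equilibrium.
(B, B): Player B prefers A (14 > 6) — not an equilibrium.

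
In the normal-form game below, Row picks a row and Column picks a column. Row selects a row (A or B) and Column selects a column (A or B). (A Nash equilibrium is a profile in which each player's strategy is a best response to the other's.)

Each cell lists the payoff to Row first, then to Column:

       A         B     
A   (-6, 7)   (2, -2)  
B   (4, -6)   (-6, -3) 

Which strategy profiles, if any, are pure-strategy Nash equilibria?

(A, A): Row prefers B (4 > -6) — not an equilibrium.
(A, B): Column prefers A (7 > -2) — not an equilibrium.
(B, A): Column prefers B (-3 > -6) — not an equilibrium.
(B, B): Row prefers A (2 > -6) — not an equilibrium.

none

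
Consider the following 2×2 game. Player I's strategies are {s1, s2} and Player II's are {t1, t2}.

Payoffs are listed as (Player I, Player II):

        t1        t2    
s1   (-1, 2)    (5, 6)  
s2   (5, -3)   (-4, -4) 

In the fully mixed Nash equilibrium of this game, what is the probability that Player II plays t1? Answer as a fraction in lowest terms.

Let y be the probability that Player II plays t1. In a completely mixed equilibrium, Player I must be indifferent between s1 and s2.
Player I's expected payoff from s1 is −y + 5(1−y); from s2 it is 5y − 4(1−y).
Setting these equal: −6y + 5 = 9y − 4, so y = 3/5.

3/5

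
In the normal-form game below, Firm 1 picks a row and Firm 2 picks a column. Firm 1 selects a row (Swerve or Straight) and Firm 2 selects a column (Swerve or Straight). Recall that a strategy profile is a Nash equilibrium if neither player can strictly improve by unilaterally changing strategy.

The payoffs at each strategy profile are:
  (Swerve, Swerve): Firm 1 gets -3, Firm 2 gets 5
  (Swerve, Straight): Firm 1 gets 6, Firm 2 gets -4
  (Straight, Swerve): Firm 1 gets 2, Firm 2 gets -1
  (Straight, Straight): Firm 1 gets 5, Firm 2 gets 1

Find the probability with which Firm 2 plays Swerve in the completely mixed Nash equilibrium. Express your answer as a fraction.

Let y be the probability that Firm 2 plays Swerve. In a completely mixed equilibrium, Firm 1 must be indifferent between Swerve and Straight.
Firm 1's expected payoff from Swerve is −3y + 6(1−y); from Straight it is 2y + 5(1−y).
Setting these equal: −9y + 6 = −3y + 5, so y = 1/6.

1/6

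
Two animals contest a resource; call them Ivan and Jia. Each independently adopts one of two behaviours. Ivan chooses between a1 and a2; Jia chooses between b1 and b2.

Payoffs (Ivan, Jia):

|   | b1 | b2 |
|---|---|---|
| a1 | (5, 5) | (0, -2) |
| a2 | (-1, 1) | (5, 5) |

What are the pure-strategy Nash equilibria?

(a1, b1): Ivan gets 5 ≥ -1 from a2, and Jia gets 5 ≥ -2 from b2 — Nash equilibrium.
(a1, b2): Ivan prefers a2 (5 > 0); Jia prefers b1 (5 > -2) — not an equilibrium.
(a2, b1): Ivan prefers a1 (5 > -1); Jia prefers b2 (5 > 1) — not an equilibrium.
(a2, b2): Ivan gets 5 ≥ 0 from a1, and Jia gets 5 ≥ 1 from b1 — Nash equilibrium.

(a1, b1) and (a2, b2)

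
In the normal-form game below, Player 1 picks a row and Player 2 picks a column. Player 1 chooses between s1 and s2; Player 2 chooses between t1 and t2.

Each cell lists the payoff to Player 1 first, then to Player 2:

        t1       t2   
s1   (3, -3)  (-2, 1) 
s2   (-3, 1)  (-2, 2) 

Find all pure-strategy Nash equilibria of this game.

(s1, t1): Player 2 prefers t2 (1 > -3) — not an equilibrium.
(s1, t2): Player 1 gets -2 ≥ -2 from s2, and Player 2 gets 1 ≥ -3 from t1 — Nash equilibrium.
(s2, t1): Player 1 prefers s1 (3 > -3); Player 2 prefers t2 (2 > 1) — not an equilibrium.
(s2, t2): Player 1 gets -2 ≥ -2 from s1, and Player 2 gets 2 ≥ 1 from t1 — Nash equilibrium.

(s1, t2) and (s2, t2)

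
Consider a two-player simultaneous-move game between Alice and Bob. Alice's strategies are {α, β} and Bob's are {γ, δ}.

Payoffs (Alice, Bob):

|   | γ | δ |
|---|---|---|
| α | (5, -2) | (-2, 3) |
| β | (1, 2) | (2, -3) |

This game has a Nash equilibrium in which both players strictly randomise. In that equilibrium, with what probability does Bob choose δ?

Let c be the probability that Bob plays γ. In a completely mixed equilibrium, Alice must be indifferent between α and β.
Alice's expected payoff from α is 5c − 2(1−c); from β it is c + 2(1−c).
Setting these equal: 7c − 2 = −c + 2, so c = 1/2.
Therefore Bob plays δ with probability 1 − 1/2 = 1/2.

1/2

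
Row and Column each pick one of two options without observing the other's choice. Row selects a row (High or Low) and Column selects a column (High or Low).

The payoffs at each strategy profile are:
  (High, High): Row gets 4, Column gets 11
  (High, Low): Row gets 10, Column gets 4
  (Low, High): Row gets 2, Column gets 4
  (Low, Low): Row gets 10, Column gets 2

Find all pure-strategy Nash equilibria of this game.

(High, High): Row gets 4 ≥ 2 from Low, and Column gets 11 ≥ 4 from Low — Nash equilibrium.
(High, Low): Column prefers High (11 > 4) — not an equilibrium.
(Low, High): Row prefers High (4 > 2) — not an equilibrium.
(Low, Low): Column prefers High (4 > 2) — not an equilibrium.

(High, High)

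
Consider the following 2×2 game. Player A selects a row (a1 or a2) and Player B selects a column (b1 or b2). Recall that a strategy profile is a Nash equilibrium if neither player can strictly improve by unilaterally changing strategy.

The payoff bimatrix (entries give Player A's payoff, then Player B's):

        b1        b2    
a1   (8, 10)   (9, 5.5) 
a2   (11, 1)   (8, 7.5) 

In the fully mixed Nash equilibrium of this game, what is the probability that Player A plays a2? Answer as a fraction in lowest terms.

Let x be the probability that Player A plays a1. In a completely mixed equilibrium, Player B must be indifferent between b1 and b2.
Player B's expected payoff from b1 is 10x + (1−x); from b2 it is 5.5x + 7.5(1−x).
Setting these equal: 9x + 1 = −2x + 7.5, so x = 13/22.
Therefore Player A plays a2 with probability 1 − 13/22 = 9/22.

9/22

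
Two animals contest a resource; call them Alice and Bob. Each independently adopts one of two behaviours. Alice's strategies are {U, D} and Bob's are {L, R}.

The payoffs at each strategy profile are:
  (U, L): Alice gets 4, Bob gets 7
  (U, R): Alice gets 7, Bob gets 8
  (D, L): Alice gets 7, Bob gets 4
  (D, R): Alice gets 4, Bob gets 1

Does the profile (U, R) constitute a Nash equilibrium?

Yes

At (U, R), Alice earns 7; switching to D would give 4, so Alice has no profitable deviation.
Bob earns 8; switching to L would give 7, so Bob has no profitable deviation.
Neither player can gain by a unilateral deviation, so this profile is a Nash equilibrium.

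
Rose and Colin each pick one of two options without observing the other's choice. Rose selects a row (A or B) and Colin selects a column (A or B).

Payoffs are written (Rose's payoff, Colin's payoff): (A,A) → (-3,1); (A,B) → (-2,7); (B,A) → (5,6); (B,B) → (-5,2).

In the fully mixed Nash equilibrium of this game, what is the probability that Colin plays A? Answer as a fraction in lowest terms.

Let c be the probability that Colin plays A. In a completely mixed equilibrium, Rose must be indifferent between A and B.
Rose's expected payoff from A is −3c − 2(1−c); from B it is 5c − 5(1−c).
Setting these equal: −c − 2 = 10c − 5, so c = 3/11.

3/11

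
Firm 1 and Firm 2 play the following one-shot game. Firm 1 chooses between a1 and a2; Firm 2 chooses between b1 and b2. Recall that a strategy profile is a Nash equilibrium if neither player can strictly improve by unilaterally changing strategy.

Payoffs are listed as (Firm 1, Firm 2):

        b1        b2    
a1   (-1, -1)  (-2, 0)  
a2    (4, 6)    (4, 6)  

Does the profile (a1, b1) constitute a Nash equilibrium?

At (a1, b1), Firm 1 earns -1; switching to a2 would give 4, so Firm 1 would deviate.
Firm 2 earns -1; switching to b2 would give 0, so Firm 2 would deviate.
Since at least one player can profitably deviate, this is not a Nash equilibrium.

No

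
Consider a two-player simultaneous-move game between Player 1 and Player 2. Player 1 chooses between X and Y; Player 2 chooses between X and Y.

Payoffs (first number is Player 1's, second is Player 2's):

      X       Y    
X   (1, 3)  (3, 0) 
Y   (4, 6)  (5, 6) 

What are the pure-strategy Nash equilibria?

(Y, X) and (Y, Y)

(X, X): Player 1 prefers Y (4 > 1) — not an equilibrium.
(X, Y): Player 1 prefers Y (5 > 3); Player 2 prefers X (3 > 0) — not an equilibrium.
(Y, X): Player 1 gets 4 ≥ 1 from X, and Player 2 gets 6 ≥ 6 from Y — Nash equilibrium.
(Y, Y): Player 1 gets 5 ≥ 3 from X, and Player 2 gets 6 ≥ 6 from X — Nash equilibrium.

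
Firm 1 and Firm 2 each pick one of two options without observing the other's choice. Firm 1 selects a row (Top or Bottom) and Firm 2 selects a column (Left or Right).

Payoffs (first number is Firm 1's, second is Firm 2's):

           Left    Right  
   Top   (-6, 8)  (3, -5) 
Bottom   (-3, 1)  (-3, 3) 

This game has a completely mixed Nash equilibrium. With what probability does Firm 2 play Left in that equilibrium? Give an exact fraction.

Let y be the probability that Firm 2 plays Left. In a completely mixed equilibrium, Firm 1 must be indifferent between Top and Bottom.
Firm 1's expected payoff from Top is −6y + 3(1−y); from Bottom it is −3y − 3(1−y).
Setting these equal: −9y + 3 = -3, so y = 2/3.

2/3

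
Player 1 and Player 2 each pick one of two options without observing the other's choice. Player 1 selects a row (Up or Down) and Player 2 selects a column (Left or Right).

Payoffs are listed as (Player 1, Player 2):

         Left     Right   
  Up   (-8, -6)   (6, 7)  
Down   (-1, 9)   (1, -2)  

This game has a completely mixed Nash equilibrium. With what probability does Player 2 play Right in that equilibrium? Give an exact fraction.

Let c be the probability that Player 2 plays Left. In a completely mixed equilibrium, Player 1 must be indifferent between Up and Down.
Player 1's expected payoff from Up is −8c + 6(1−c); from Down it is −c + (1−c).
Setting these equal: −14c + 6 = −2c + 1, so c = 5/12.
Therefore Player 2 plays Right with probability 1 − 5/12 = 7/12.

7/12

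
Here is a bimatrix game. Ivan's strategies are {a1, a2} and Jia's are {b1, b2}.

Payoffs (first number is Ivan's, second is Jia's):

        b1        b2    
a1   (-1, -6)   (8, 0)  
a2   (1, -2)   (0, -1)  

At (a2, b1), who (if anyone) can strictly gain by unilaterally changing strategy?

Ivan at (a2, b1) earns 1; deviating to a1 yields -1 — not better.
Jia earns -2; deviating to b2 yields -1 — a strict improvement.
Only Jia has a strictly profitable deviation.

Jia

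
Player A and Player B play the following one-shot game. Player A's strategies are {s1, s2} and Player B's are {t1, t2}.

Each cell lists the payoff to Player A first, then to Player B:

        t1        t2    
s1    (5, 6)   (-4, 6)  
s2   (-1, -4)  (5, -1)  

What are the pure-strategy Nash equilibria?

(s1, t1): Player A gets 5 ≥ -1 from s2, and Player B gets 6 ≥ 6 from t2 — Nash equilibrium.
(s1, t2): Player A prefers s2 (5 > -4) — not an equilibrium.
(s2, t1): Player A prefers s1 (5 > -1); Player B prefers t2 (-1 > -4) — not an equilibrium.
(s2, t2): Player A gets 5 ≥ -4 from s1, and Player B gets -1 ≥ -4 from t1 — Nash equilibrium.

(s1, t1) and (s2, t2)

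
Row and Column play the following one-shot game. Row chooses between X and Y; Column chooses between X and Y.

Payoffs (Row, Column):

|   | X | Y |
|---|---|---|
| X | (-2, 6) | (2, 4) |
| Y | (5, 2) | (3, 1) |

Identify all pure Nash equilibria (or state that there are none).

(Y, X)

(X, X): Row prefers Y (5 > -2) — not an equilibrium.
(X, Y): Row prefers Y (3 > 2); Column prefers X (6 > 4) — not an equilibrium.
(Y, X): Row gets 5 ≥ -2 from X, and Column gets 2 ≥ 1 from Y — Nash equilibrium.
(Y, Y): Column prefers X (2 > 1) — not an equilibrium.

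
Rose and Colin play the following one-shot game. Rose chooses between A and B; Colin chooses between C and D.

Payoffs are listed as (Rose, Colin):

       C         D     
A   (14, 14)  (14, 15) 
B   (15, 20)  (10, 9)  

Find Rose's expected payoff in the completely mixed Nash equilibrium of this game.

First find y, the probability Colin plays C, from Rose's indifference between A and B: 14y + 14(1−y) = 15y + 10(1−y), giving y = 4/5.
Since Rose is indifferent in equilibrium, Rose's expected payoff equals the payoff from either row against (4/5, 1/5). Using A: 14(4/5) + 14(1/5) = 14.

14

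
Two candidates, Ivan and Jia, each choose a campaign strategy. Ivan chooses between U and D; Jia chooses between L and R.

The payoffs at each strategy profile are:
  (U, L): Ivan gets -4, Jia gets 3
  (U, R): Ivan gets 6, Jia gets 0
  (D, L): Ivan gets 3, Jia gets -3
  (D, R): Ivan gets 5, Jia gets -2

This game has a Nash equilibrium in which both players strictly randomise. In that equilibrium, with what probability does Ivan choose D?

3/4

Let p be the probability that Ivan plays U. In a completely mixed equilibrium, Jia must be indifferent between L and R.
Jia's expected payoff from L is 3p − 3(1−p); from R it is −2(1−p).
Setting these equal: 6p − 3 = 2p − 2, so p = 1/4.
Therefore Ivan plays D with probability 1 − 1/4 = 3/4.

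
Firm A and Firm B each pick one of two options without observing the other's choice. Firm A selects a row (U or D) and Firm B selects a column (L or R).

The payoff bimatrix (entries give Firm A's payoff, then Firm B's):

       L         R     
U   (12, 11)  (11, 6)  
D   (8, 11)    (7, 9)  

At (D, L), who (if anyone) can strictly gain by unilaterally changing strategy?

Firm A at (D, L) earns 8; deviating to U yields 12 — a strict improvement.
Firm B earns 11; deviating to R yields 9 — not better.
Only Firm A has a strictly profitable deviation.

Firm A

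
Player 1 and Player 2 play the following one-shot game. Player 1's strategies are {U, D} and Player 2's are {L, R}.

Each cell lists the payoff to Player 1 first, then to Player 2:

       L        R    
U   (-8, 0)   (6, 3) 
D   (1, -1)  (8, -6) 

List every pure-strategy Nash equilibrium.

(U, L): Player 1 prefers D (1 > -8); Player 2 prefers R (3 > 0) — not an equilibrium.
(U, R): Player 1 prefers D (8 > 6) — not an equilibrium.
(D, L): Player 1 gets 1 ≥ -8 from U, and Player 2 gets -1 ≥ -6 from R — Nash equilibrium.
(D, R): Player 2 prefers L (-1 > -6) — not an equilibrium.

(D, L)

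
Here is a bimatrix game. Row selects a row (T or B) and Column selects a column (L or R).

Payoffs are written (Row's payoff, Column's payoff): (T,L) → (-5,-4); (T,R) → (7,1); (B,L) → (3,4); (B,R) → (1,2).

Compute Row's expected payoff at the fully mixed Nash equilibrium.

First find q, the probability Column plays L, from Row's indifference between T and B: −5q + 7(1−q) = 3q + (1−q), giving q = 3/7.
Since Row is indifferent in equilibrium, Row's expected payoff equals the payoff from either row against (3/7, 4/7). Using T: −5(3/7) + 7(4/7) = 13/7.

13/7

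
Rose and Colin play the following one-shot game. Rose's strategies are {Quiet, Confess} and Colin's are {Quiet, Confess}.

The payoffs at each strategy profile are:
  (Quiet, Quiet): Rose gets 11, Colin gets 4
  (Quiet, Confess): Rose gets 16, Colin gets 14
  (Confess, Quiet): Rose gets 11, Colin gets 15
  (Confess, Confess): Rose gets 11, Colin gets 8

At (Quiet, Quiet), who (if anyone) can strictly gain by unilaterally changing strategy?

Colin

Rose at (Quiet, Quiet) earns 11; deviating to Confess yields 11 — not better.
Colin earns 4; deviating to Confess yields 14 — a strict improvement.
Only Colin has a strictly profitable deviation.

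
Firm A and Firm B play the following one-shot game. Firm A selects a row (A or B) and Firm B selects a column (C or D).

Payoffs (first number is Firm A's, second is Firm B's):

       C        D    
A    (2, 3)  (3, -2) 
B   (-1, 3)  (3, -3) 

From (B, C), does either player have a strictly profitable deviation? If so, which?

Firm A

Firm A at (B, C) earns -1; deviating to A yields 2 — a strict improvement.
Firm B earns 3; deviating to D yields -3 — not better.
Only Firm A has a strictly profitable deviation.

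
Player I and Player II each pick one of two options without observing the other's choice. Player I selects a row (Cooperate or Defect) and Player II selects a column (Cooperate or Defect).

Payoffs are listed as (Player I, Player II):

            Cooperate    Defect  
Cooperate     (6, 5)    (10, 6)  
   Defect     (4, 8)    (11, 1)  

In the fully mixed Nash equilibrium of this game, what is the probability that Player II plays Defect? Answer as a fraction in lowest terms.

Let c be the probability that Player II plays Cooperate. In a completely mixed equilibrium, Player I must be indifferent between Cooperate and Defect.
Player I's expected payoff from Cooperate is 6c + 10(1−c); from Defect it is 4c + 11(1−c).
Setting these equal: −4c + 10 = −7c + 11, so c = 1/3.
Therefore Player II plays Defect with probability 1 − 1/3 = 2/3.

2/3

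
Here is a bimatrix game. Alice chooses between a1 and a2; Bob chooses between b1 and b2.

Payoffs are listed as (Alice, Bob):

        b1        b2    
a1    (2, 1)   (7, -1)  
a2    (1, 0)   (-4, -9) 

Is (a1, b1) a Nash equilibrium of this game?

At (a1, b1), Alice earns 2; switching to a2 would give 1, so Alice has no profitable deviation.
Bob earns 1; switching to b2 would give -1, so Bob has no profitable deviation.
Neither player can gain by a unilateral deviation, so this profile is a Nash equilibrium.

Yes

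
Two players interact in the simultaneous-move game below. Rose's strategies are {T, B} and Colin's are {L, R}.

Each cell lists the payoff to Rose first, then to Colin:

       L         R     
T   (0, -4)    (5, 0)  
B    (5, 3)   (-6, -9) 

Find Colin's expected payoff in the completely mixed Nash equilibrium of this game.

First find p, the probability Rose plays T, from Colin's indifference between L and R: −4p + 3(1−p) = −9(1−p), giving p = 3/4.
Since Colin is indifferent in equilibrium, Colin's expected payoff equals the payoff from either column against (3/4, 1/4). Using L: −4(3/4) + 3(1/4) = -9/4.

-9/4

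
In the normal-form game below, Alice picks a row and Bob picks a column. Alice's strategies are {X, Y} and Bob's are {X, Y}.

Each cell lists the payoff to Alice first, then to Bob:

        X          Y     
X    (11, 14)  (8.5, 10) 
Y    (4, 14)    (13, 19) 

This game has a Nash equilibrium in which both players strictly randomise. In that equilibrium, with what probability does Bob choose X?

Let y be the probability that Bob plays X. In a completely mixed equilibrium, Alice must be indifferent between X and Y.
Alice's expected payoff from X is 11y + 8.5(1−y); from Y it is 4y + 13(1−y).
Setting these equal: 2.5y + 8.5 = −9y + 13, so y = 9/23.

9/23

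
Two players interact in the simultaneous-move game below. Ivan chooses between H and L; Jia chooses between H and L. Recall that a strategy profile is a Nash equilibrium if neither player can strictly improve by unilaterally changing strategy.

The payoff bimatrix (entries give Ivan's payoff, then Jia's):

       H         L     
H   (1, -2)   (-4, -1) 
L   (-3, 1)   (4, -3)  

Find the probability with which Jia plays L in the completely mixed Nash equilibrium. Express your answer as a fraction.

1/3

Let q be the probability that Jia plays H. In a completely mixed equilibrium, Ivan must be indifferent between H and L.
Ivan's expected payoff from H is q − 4(1−q); from L it is −3q + 4(1−q).
Setting these equal: 5q − 4 = −7q + 4, so q = 2/3.
Therefore Jia plays L with probability 1 − 2/3 = 1/3.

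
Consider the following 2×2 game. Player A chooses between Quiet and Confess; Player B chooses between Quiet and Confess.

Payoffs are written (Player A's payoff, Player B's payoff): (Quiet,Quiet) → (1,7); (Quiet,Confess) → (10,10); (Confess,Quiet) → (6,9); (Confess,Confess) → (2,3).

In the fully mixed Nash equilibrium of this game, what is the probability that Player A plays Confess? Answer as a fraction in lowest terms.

Let r be the probability that Player A plays Quiet. In a completely mixed equilibrium, Player B must be indifferent between Quiet and Confess.
Player B's expected payoff from Quiet is 7r + 9(1−r); from Confess it is 10r + 3(1−r).
Setting these equal: −2r + 9 = 7r + 3, so r = 2/3.
Therefore Player A plays Confess with probability 1 − 2/3 = 1/3.

1/3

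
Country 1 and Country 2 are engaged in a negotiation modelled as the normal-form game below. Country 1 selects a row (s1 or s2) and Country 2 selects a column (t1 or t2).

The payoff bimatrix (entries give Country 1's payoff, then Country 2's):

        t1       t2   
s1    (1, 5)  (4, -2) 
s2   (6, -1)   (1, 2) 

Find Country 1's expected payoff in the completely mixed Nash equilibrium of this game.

23/8

First find y, the probability Country 2 plays t1, from Country 1's indifference between s1 and s2: y + 4(1−y) = 6y + (1−y), giving y = 3/8.
Since Country 1 is indifferent in equilibrium, Country 1's expected payoff equals the payoff from either row against (3/8, 5/8). Using s1: (3/8) + 4(5/8) = 23/8.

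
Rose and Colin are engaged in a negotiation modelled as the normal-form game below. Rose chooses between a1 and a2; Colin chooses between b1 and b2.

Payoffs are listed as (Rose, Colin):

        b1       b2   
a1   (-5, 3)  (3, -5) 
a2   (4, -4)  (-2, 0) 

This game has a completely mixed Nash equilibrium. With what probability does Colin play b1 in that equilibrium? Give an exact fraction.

Let c be the probability that Colin plays b1. In a completely mixed equilibrium, Rose must be indifferent between a1 and a2.
Rose's expected payoff from a1 is −5c + 3(1−c); from a2 it is 4c − 2(1−c).
Setting these equal: −8c + 3 = 6c − 2, so c = 5/14.

5/14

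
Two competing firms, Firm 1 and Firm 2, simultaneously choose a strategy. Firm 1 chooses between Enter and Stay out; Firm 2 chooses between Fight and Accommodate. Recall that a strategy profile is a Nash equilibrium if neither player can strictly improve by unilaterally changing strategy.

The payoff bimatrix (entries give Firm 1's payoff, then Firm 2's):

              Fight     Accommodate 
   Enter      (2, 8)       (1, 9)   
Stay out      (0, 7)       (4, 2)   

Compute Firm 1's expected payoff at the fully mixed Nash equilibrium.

8/5

First find y, the probability Firm 2 plays Fight, from Firm 1's indifference between Enter and Stay out: 2y + (1−y) = 4(1−y), giving y = 3/5.
Since Firm 1 is indifferent in equilibrium, Firm 1's expected payoff equals the payoff from either row against (3/5, 2/5). Using Enter: 2(3/5) + (2/5) = 8/5.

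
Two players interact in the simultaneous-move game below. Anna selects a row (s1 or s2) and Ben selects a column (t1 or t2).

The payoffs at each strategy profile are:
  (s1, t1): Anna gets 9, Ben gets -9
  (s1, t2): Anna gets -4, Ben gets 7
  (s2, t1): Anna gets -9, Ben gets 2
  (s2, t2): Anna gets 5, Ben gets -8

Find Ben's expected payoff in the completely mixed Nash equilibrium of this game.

First find p, the probability Anna plays s1, from Ben's indifference between t1 and t2: −9p + 2(1−p) = 7p − 8(1−p), giving p = 5/13.
Since Ben is indifferent in equilibrium, Ben's expected payoff equals the payoff from either column against (5/13, 8/13). Using t1: −9(5/13) + 2(8/13) = -29/13.

-29/13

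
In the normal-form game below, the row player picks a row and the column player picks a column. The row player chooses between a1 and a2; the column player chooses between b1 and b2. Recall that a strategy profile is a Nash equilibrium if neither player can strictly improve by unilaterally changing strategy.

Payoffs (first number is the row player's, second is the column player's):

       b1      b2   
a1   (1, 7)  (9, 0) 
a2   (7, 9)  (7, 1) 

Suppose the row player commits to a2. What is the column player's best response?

Against a2, the column player earns 9 from b1 and 1 from b2.
So b1 is the best response.

b1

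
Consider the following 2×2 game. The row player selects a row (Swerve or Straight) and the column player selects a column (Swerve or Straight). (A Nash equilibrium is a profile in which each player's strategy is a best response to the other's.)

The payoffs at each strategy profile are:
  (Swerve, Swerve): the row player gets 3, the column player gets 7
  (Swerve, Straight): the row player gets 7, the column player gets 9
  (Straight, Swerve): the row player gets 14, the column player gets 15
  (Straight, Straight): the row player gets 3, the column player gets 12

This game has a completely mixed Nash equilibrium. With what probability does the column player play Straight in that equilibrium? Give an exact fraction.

11/15

Let c be the probability that the column player plays Swerve. In a completely mixed equilibrium, the row player must be indifferent between Swerve and Straight.
The row player's expected payoff from Swerve is 3c + 7(1−c); from Straight it is 14c + 3(1−c).
Setting these equal: −4c + 7 = 11c + 3, so c = 4/15.
Therefore the column player plays Straight with probability 1 − 4/15 = 11/15.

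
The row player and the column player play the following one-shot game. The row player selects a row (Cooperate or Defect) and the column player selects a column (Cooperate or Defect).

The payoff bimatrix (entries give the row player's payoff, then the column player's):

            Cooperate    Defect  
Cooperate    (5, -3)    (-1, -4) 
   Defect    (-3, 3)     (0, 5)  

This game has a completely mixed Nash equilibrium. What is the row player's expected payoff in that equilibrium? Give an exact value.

-1/3

First find q, the probability the column player plays Cooperate, from the row player's indifference between Cooperate and Defect: 5q − (1−q) = −3q, giving q = 1/9.
Since the row player is indifferent in equilibrium, the row player's expected payoff equals the payoff from either row against (1/9, 8/9). Using Cooperate: 5(1/9) − (8/9) = -1/3.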